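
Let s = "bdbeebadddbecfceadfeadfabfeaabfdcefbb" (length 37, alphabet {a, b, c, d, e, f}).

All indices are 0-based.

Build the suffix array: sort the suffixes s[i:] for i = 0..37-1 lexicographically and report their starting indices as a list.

[27, 28, 23, 6, 20, 16, 36, 5, 35, 0, 10, 2, 29, 24, 14, 32, 12, 9, 1, 31, 8, 7, 21, 17, 26, 19, 15, 4, 11, 3, 33, 22, 34, 13, 30, 25, 18]

sorted suffixes:
  #0 SA[0]=27  'aabfdcefbb'
  #1 SA[1]=28  'abfdcefbb'
  #2 SA[2]=23  'abfeaabfdcefbb'
  #3 SA[3]=6  'adddbecfceadfeadfabfeaabfdcefbb'
  #4 SA[4]=20  'adfabfeaabfdcefbb'
  #5 SA[5]=16  'adfeadfabfeaabfdcefbb'
  #6 SA[6]=36  'b'
  #7 SA[7]=5  'badddbecfceadfeadfabfeaabfdcefbb'
  #8 SA[8]=35  'bb'
  #9 SA[9]=0  'bdbeebadddbecfceadfeadfabfeaabfdcefbb'
  #10 SA[10]=10  'becfceadfeadfabfeaabfdcefbb'
  #11 SA[11]=2  'beebadddbecfceadfeadfabfeaabfdcefbb'
  #12 SA[12]=29  'bfdcefbb'
  #13 SA[13]=24  'bfeaabfdcefbb'
  #14 SA[14]=14  'ceadfeadfabfeaabfdcefbb'
  #15 SA[15]=32  'cefbb'
  #16 SA[16]=12  'cfceadfeadfabfeaabfdcefbb'
  #17 SA[17]=9  'dbecfceadfeadfabfeaabfdcefbb'
  #18 SA[18]=1  'dbeebadddbecfceadfeadfabfeaabfdcefbb'
  #19 SA[19]=31  'dcefbb'
  #20 SA[20]=8  'ddbecfceadfeadfabfeaabfdcefbb'
  #21 SA[21]=7  'dddbecfceadfeadfabfeaabfdcefbb'
  #22 SA[22]=21  'dfabfeaabfdcefbb'
  #23 SA[23]=17  'dfeadfabfeaabfdcefbb'
  #24 SA[24]=26  'eaabfdcefbb'
  #25 SA[25]=19  'eadfabfeaabfdcefbb'
  #26 SA[26]=15  'eadfeadfabfeaabfdcefbb'
  #27 SA[27]=4  'ebadddbecfceadfeadfabfeaabfdcefbb'
  #28 SA[28]=11  'ecfceadfeadfabfeaabfdcefbb'
  #29 SA[29]=3  'eebadddbecfceadfeadfabfeaabfdcefbb'
  #30 SA[30]=33  'efbb'
  #31 SA[31]=22  'fabfeaabfdcefbb'
  #32 SA[32]=34  'fbb'
  #33 SA[33]=13  'fceadfeadfabfeaabfdcefbb'
  #34 SA[34]=30  'fdcefbb'
  #35 SA[35]=25  'feaabfdcefbb'
  #36 SA[36]=18  'feadfabfeaabfdcefbb'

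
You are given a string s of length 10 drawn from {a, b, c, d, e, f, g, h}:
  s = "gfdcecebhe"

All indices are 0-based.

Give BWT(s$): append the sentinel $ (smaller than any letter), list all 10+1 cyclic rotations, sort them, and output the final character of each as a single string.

eeedfhccg$b

rank  rotation     last
    0  $gfdcecebhe  e
    1  bhe$gfdcece  e
    2  cebhe$gfdce  e
    3  cecebhe$gfd  d
    4  dcecebhe$gf  f
    5  e$gfdcecebh  h
    6  ebhe$gfdcec  c
    7  ecebhe$gfdc  c
    8  fdcecebhe$g  g
    9  gfdcecebhe$  $
   10  he$gfdceceb  b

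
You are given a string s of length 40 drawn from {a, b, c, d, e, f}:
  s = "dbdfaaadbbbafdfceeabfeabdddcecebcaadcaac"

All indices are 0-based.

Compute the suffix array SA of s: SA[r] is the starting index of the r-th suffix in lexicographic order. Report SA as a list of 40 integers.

rank | idx | suffix
   0 |   4 | aaadbbbafdfceeabfeabdddcecebcaadcaac
   1 |  37 | aac
   2 |   5 | aadbbbafdfceeabfeabdddcecebcaadcaac
   3 |  33 | aadcaac
   4 |  22 | abdddcecebcaadcaac
   5 |  18 | abfeabdddcecebcaadcaac
   6 |  38 | ac
   7 |   6 | adbbbafdfceeabfeabdddcecebcaadcaac
   8 |  34 | adcaac
   9 |  11 | afdfceeabfeabdddcecebcaadcaac
  10 |  10 | bafdfceeabfeabdddcecebcaadcaac
  11 |   9 | bbafdfceeabfeabdddcecebcaadcaac
  12 |   8 | bbbafdfceeabfeabdddcecebcaadcaac
  13 |  31 | bcaadcaac
  14 |  23 | bdddcecebcaadcaac
  15 |   1 | bdfaaadbbbafdfceeabfeabdddcecebcaadcaac
  16 |  19 | bfeabdddcecebcaadcaac
  17 |  39 | c
  18 |  36 | caac
  19 |  32 | caadcaac
  20 |  29 | cebcaadcaac
  21 |  27 | cecebcaadcaac
  22 |  15 | ceeabfeabdddcecebcaadcaac
  23 |   7 | dbbbafdfceeabfeabdddcecebcaadcaac
  24 |   0 | dbdfaaadbbbafdfceeabfeabdddcecebcaadcaac
  25 |  35 | dcaac
  26 |  26 | dcecebcaadcaac
  27 |  25 | ddcecebcaadcaac
  28 |  24 | dddcecebcaadcaac
  29 |   2 | dfaaadbbbafdfceeabfeabdddcecebcaadcaac
  30 |  13 | dfceeabfeabdddcecebcaadcaac
  31 |  21 | eabdddcecebcaadcaac
  32 |  17 | eabfeabdddcecebcaadcaac
  33 |  30 | ebcaadcaac
  34 |  28 | ecebcaadcaac
  35 |  16 | eeabfeabdddcecebcaadcaac
  36 |   3 | faaadbbbafdfceeabfeabdddcecebcaadcaac
  37 |  14 | fceeabfeabdddcecebcaadcaac
  38 |  12 | fdfceeabfeabdddcecebcaadcaac
  39 |  20 | feabdddcecebcaadcaac

[4, 37, 5, 33, 22, 18, 38, 6, 34, 11, 10, 9, 8, 31, 23, 1, 19, 39, 36, 32, 29, 27, 15, 7, 0, 35, 26, 25, 24, 2, 13, 21, 17, 30, 28, 16, 3, 14, 12, 20]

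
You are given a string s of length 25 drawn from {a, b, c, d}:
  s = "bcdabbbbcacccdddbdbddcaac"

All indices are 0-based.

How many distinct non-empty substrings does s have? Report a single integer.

rank | idx | suffix
   0 |  22 | aac
   1 |   3 | abbbbcacccdddbdbddcaac
   2 |  23 | ac
   3 |   9 | acccdddbdbddcaac
   4 |   4 | bbbbcacccdddbdbddcaac
   5 |   5 | bbbcacccdddbdbddcaac
   6 |   6 | bbcacccdddbdbddcaac
   7 |   7 | bcacccdddbdbddcaac
   8 |   0 | bcdabbbbcacccdddbdbddcaac
   9 |  16 | bdbddcaac
  10 |  18 | bddcaac
  11 |  24 | c
  12 |  21 | caac
  13 |   8 | cacccdddbdbddcaac
  14 |  10 | cccdddbdbddcaac
  15 |  11 | ccdddbdbddcaac
  16 |   1 | cdabbbbcacccdddbdbddcaac
  17 |  12 | cdddbdbddcaac
  18 |   2 | dabbbbcacccdddbdbddcaac
  19 |  15 | dbdbddcaac
  20 |  17 | dbddcaac
  21 |  20 | dcaac
  22 |  14 | ddbdbddcaac
  23 |  19 | ddcaac
  24 |  13 | dddbdbddcaac

SA = [22, 3, 23, 9, 4, 5, 6, 7, 0, 16, 18, 24, 21, 8, 10, 11, 1, 12, 2, 15, 17, 20, 14, 19, 13]
rank  pair      lcp
   1  s[22:],s[3:]  1  'a'
   2  s[3:],s[23:]  1  'a'
   3  s[23:],s[9:]  2  'ac'
   4  s[9:],s[4:]  0  ''
   5  s[4:],s[5:]  3  'bbb'
   6  s[5:],s[6:]  2  'bb'
   7  s[6:],s[7:]  1  'b'
   8  s[7:],s[0:]  2  'bc'
   9  s[0:],s[16:]  1  'b'
  10  s[16:],s[18:]  2  'bd'
  11  s[18:],s[24:]  0  ''
  12  s[24:],s[21:]  1  'c'
  13  s[21:],s[8:]  2  'ca'
  14  s[8:],s[10:]  1  'c'
  15  s[10:],s[11:]  2  'cc'
  16  s[11:],s[1:]  1  'c'
  17  s[1:],s[12:]  2  'cd'
  18  s[12:],s[2:]  0  ''
  19  s[2:],s[15:]  1  'd'
  20  s[15:],s[17:]  3  'dbd'
  21  s[17:],s[20:]  1  'd'
  22  s[20:],s[14:]  1  'd'
  23  s[14:],s[19:]  2  'dd'
  24  s[19:],s[13:]  2  'dd'

n(n+1)/2 = 25·26/2 = 325
Σ LCP = 0 + 1 + 1 + 2 + 0 + 3 + 2 + 1 + 2 + 1 + 2 + 0 + 1 + 2 + 1 + 2 + 1 + 2 + 0 + 1 + 3 + 1 + 1 + 2 + 2 = 34
distinct = 325 − 34 = 291

291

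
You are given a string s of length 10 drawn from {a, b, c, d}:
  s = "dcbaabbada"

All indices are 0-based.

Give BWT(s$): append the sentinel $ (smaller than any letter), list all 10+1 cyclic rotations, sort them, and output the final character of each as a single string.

rank  rotation     last
    0  $dcbaabbada  a
    1  a$dcbaabbad  d
    2  aabbada$dcb  b
    3  abbada$dcba  a
    4  ada$dcbaabb  b
    5  baabbada$dc  c
    6  bada$dcbaab  b
    7  bbada$dcbaa  a
    8  cbaabbada$d  d
    9  da$dcbaabba  a
   10  dcbaabbada$  $

adbabcbada$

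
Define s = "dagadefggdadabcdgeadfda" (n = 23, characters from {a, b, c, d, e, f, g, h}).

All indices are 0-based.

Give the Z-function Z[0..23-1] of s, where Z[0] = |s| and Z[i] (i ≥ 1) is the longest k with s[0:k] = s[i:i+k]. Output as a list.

Z[0]=23
i=1: outside box; Z[1]=0
i=2: outside box; Z[2]=0
i=3: outside box; Z[3]=0
i=4: outside box; Z[4]=1 grow→box=[4,5)
i=5: outside box; Z[5]=0
i=6: outside box; Z[6]=0
i=7: outside box; Z[7]=0
i=8: outside box; Z[8]=0
i=9: outside box; Z[9]=2 grow→box=[9,11)
i=10: min(r-i=1, Z[1]=0)=0; Z[10]=0
i=11: outside box; Z[11]=2 grow→box=[11,13)
i=12: min(r-i=1, Z[1]=0)=0; Z[12]=0
i=13: outside box; Z[13]=0
i=14: outside box; Z[14]=0
i=15: outside box; Z[15]=1 grow→box=[15,16)
i=16: outside box; Z[16]=0
i=17: outside box; Z[17]=0
i=18: outside box; Z[18]=0
i=19: outside box; Z[19]=1 grow→box=[19,20)
i=20: outside box; Z[20]=0
i=21: outside box; Z[21]=2 grow→box=[21,23)
i=22: min(r-i=1, Z[1]=0)=0; Z[22]=0

[23, 0, 0, 0, 1, 0, 0, 0, 0, 2, 0, 2, 0, 0, 0, 1, 0, 0, 0, 1, 0, 2, 0]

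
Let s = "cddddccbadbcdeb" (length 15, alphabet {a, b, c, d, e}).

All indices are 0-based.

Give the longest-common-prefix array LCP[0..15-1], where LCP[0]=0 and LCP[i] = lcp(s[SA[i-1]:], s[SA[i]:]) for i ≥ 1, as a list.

[0, 0, 1, 1, 0, 1, 1, 2, 0, 1, 1, 2, 3, 1, 0]

sorted suffixes:
  #0 SA[0]=8  'adbcdeb'
  #1 SA[1]=14  'b'
  #2 SA[2]=7  'badbcdeb'
  #3 SA[3]=10  'bcdeb'
  #4 SA[4]=6  'cbadbcdeb'
  #5 SA[5]=5  'ccbadbcdeb'
  #6 SA[6]=0  'cddddccbadbcdeb'
  #7 SA[7]=11  'cdeb'
  #8 SA[8]=9  'dbcdeb'
  #9 SA[9]=4  'dccbadbcdeb'
  #10 SA[10]=3  'ddccbadbcdeb'
  #11 SA[11]=2  'dddccbadbcdeb'
  #12 SA[12]=1  'ddddccbadbcdeb'
  #13 SA[13]=12  'deb'
  #14 SA[14]=13  'eb'

SA = [8, 14, 7, 10, 6, 5, 0, 11, 9, 4, 3, 2, 1, 12, 13]
rank  pair      lcp
   1  s[8:],s[14:]  0  ''
   2  s[14:],s[7:]  1  'b'
   3  s[7:],s[10:]  1  'b'
   4  s[10:],s[6:]  0  ''
   5  s[6:],s[5:]  1  'c'
   6  s[5:],s[0:]  1  'c'
   7  s[0:],s[11:]  2  'cd'
   8  s[11:],s[9:]  0  ''
   9  s[9:],s[4:]  1  'd'
  10  s[4:],s[3:]  1  'd'
  11  s[3:],s[2:]  2  'dd'
  12  s[2:],s[1:]  3  'ddd'
  13  s[1:],s[12:]  1  'd'
  14  s[12:],s[13:]  0  ''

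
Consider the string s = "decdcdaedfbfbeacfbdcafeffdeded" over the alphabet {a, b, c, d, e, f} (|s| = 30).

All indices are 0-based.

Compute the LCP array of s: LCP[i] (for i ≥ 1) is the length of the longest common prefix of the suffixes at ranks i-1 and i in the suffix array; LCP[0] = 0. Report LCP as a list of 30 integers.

[0, 1, 1, 0, 1, 1, 0, 1, 2, 1, 0, 1, 1, 2, 1, 2, 3, 1, 0, 1, 1, 2, 2, 1, 0, 2, 2, 1, 1, 1]

sorted suffixes:
  #0 SA[0]=14  'acfbdcafeffdeded'
  #1 SA[1]=6  'aedfbfbeacfbdcafeffdeded'
  #2 SA[2]=20  'afeffdeded'
  #3 SA[3]=17  'bdcafeffdeded'
  #4 SA[4]=12  'beacfbdcafeffdeded'
  #5 SA[5]=10  'bfbeacfbdcafeffdeded'
  #6 SA[6]=19  'cafeffdeded'
  #7 SA[7]=4  'cdaedfbfbeacfbdcafeffdeded'
  #8 SA[8]=2  'cdcdaedfbfbeacfbdcafeffdeded'
  #9 SA[9]=15  'cfbdcafeffdeded'
  #10 SA[10]=29  'd'
  #11 SA[11]=5  'daedfbfbeacfbdcafeffdeded'
  #12 SA[12]=18  'dcafeffdeded'
  #13 SA[13]=3  'dcdaedfbfbeacfbdcafeffdeded'
  #14 SA[14]=0  'decdcdaedfbfbeacfbdcafeffdeded'
  #15 SA[15]=27  'ded'
  #16 SA[16]=25  'deded'
  #17 SA[17]=8  'dfbfbeacfbdcafeffdeded'
  #18 SA[18]=13  'eacfbdcafeffdeded'
  #19 SA[19]=1  'ecdcdaedfbfbeacfbdcafeffdeded'
  #20 SA[20]=28  'ed'
  #21 SA[21]=26  'eded'
  #22 SA[22]=7  'edfbfbeacfbdcafeffdeded'
  #23 SA[23]=22  'effdeded'
  #24 SA[24]=16  'fbdcafeffdeded'
  #25 SA[25]=11  'fbeacfbdcafeffdeded'
  #26 SA[26]=9  'fbfbeacfbdcafeffdeded'
  #27 SA[27]=24  'fdeded'
  #28 SA[28]=21  'feffdeded'
  #29 SA[29]=23  'ffdeded'

SA = [14, 6, 20, 17, 12, 10, 19, 4, 2, 15, 29, 5, 18, 3, 0, 27, 25, 8, 13, 1, 28, 26, 7, 22, 16, 11, 9, 24, 21, 23]
i: (SA[i-1],SA[i]) lcp shared
  1: (14,6) 1 'a'
  2: (6,20) 1 'a'
  3: (20,17) 0 ''
  4: (17,12) 1 'b'
  5: (12,10) 1 'b'
  6: (10,19) 0 ''
  7: (19,4) 1 'c'
  8: (4,2) 2 'cd'
  9: (2,15) 1 'c'
  10: (15,29) 0 ''
  11: (29,5) 1 'd'
  12: (5,18) 1 'd'
  13: (18,3) 2 'dc'
  14: (3,0) 1 'd'
  15: (0,27) 2 'de'
  16: (27,25) 3 'ded'
  17: (25,8) 1 'd'
  18: (8,13) 0 ''
  19: (13,1) 1 'e'
  20: (1,28) 1 'e'
  21: (28,26) 2 'ed'
  22: (26,7) 2 'ed'
  23: (7,22) 1 'e'
  24: (22,16) 0 ''
  25: (16,11) 2 'fb'
  26: (11,9) 2 'fb'
  27: (9,24) 1 'f'
  28: (24,21) 1 'f'
  29: (21,23) 1 'f'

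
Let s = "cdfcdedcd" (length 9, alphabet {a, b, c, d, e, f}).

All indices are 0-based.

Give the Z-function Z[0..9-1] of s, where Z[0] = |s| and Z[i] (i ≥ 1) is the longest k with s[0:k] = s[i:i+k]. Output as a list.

[9, 0, 0, 2, 0, 0, 0, 2, 0]

Z[0]=9
i=1: outside box; Z[1]=0
i=2: outside box; Z[2]=0
i=3: outside box; Z[3]=2 scan→box=[3,5)
i=4: min(r-i=1, Z[1]=0)=0; Z[4]=0
i=5: outside box; Z[5]=0
i=6: outside box; Z[6]=0
i=7: outside box; Z[7]=2 scan→box=[7,9)
i=8: min(r-i=1, Z[1]=0)=0; Z[8]=0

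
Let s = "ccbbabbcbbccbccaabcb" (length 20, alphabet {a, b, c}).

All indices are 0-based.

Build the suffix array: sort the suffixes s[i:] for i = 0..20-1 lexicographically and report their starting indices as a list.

rank→(start, suffix):
  0 → (15, 'aabcb')
  1 → (4, 'abbcbbccbccaabcb')
  2 → (16, 'abcb')
  3 → (19, 'b')
  4 → (3, 'babbcbbccbccaabcb')
  5 → (2, 'bbabbcbbccbccaabcb')
  6 → (5, 'bbcbbccbccaabcb')
  7 → (8, 'bbccbccaabcb')
  8 → (17, 'bcb')
  9 → (6, 'bcbbccbccaabcb')
  10 → (12, 'bccaabcb')
  11 → (9, 'bccbccaabcb')
  12 → (14, 'caabcb')
  13 → (18, 'cb')
  14 → (1, 'cbbabbcbbccbccaabcb')
  15 → (7, 'cbbccbccaabcb')
  16 → (11, 'cbccaabcb')
  17 → (13, 'ccaabcb')
  18 → (0, 'ccbbabbcbbccbccaabcb')
  19 → (10, 'ccbccaabcb')

[15, 4, 16, 19, 3, 2, 5, 8, 17, 6, 12, 9, 14, 18, 1, 7, 11, 13, 0, 10]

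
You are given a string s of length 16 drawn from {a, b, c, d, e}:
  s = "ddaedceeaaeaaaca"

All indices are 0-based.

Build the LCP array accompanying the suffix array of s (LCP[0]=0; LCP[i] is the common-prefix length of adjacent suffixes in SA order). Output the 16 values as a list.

sorted suffixes:
  #0 SA[0]=15  'a'
  #1 SA[1]=11  'aaaca'
  #2 SA[2]=12  'aaca'
  #3 SA[3]=8  'aaeaaaca'
  #4 SA[4]=13  'aca'
  #5 SA[5]=9  'aeaaaca'
  #6 SA[6]=2  'aedceeaaeaaaca'
  #7 SA[7]=14  'ca'
  #8 SA[8]=5  'ceeaaeaaaca'
  #9 SA[9]=1  'daedceeaaeaaaca'
  #10 SA[10]=4  'dceeaaeaaaca'
  #11 SA[11]=0  'ddaedceeaaeaaaca'
  #12 SA[12]=10  'eaaaca'
  #13 SA[13]=7  'eaaeaaaca'
  #14 SA[14]=3  'edceeaaeaaaca'
  #15 SA[15]=6  'eeaaeaaaca'

SA = [15, 11, 12, 8, 13, 9, 2, 14, 5, 1, 4, 0, 10, 7, 3, 6]
rank  pair      lcp
   1  s[15:],s[11:]  1  'a'
   2  s[11:],s[12:]  2  'aa'
   3  s[12:],s[8:]  2  'aa'
   4  s[8:],s[13:]  1  'a'
   5  s[13:],s[9:]  1  'a'
   6  s[9:],s[2:]  2  'ae'
   7  s[2:],s[14:]  0  ''
   8  s[14:],s[5:]  1  'c'
   9  s[5:],s[1:]  0  ''
  10  s[1:],s[4:]  1  'd'
  11  s[4:],s[0:]  1  'd'
  12  s[0:],s[10:]  0  ''
  13  s[10:],s[7:]  3  'eaa'
  14  s[7:],s[3:]  1  'e'
  15  s[3:],s[6:]  1  'e'

[0, 1, 2, 2, 1, 1, 2, 0, 1, 0, 1, 1, 0, 3, 1, 1]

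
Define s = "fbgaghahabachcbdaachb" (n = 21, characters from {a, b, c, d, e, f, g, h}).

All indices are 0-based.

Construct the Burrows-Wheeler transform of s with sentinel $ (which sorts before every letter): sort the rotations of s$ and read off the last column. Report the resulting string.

rank  rotation                last
    0  $fbgaghahabachcbdaachb  b
    1  aachb$fbgaghahabachcbd  d
    2  abachcbdaachb$fbgaghah  h
    3  achb$fbgaghahabachcbda  a
    4  achcbdaachb$fbgaghahab  b
    5  aghahabachcbdaachb$fbg  g
    6  ahabachcbdaachb$fbgagh  h
    7  b$fbgaghahabachcbdaach  h
    8  bachcbdaachb$fbgaghaha  a
    9  bdaachb$fbgaghahabachc  c
   10  bgaghahabachcbdaachb$f  f
   11  cbdaachb$fbgaghahabach  h
   12  chb$fbgaghahabachcbdaa  a
   13  chcbdaachb$fbgaghahaba  a
   14  daachb$fbgaghahabachcb  b
   15  fbgaghahabachcbdaachb$  $
   16  gaghahabachcbdaachb$fb  b
   17  ghahabachcbdaachb$fbga  a
   18  habachcbdaachb$fbgagha  a
   19  hahabachcbdaachb$fbgag  g
   20  hb$fbgaghahabachcbdaac  c
   21  hcbdaachb$fbgaghahabac  c

bdhabghhacfhaab$baagcc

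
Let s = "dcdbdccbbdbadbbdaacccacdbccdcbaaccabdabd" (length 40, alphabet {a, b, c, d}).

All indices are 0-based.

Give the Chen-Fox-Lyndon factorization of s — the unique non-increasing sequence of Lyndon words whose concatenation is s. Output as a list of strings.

emit factor 1: 'd' (i=0, period=1)
emit factor 2: 'cd' (i=1, period=2)
emit factor 3: 'bdcc' (i=3, period=4)
emit factor 4: 'bbd' (i=7, period=3)
emit factor 5: 'b' (i=10, period=1)
emit factor 6: 'adbbd' (i=11, period=5)
emit factor 7: 'aacccacdbccdcb' (i=16, period=14)
emit factor 8: 'aaccabdabd' (i=30, period=10)

["d", "cd", "bdcc", "bbd", "b", "adbbd", "aacccacdbccdcb", "aaccabdabd"]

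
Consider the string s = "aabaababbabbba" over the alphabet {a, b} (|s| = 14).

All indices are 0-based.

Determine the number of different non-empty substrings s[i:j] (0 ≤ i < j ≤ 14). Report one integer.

sorted suffixes:
  #0 SA[0]=13  'a'
  #1 SA[1]=0  'aabaababbabbba'
  #2 SA[2]=3  'aababbabbba'
  #3 SA[3]=1  'abaababbabbba'
  #4 SA[4]=4  'ababbabbba'
  #5 SA[5]=6  'abbabbba'
  #6 SA[6]=9  'abbba'
  #7 SA[7]=12  'ba'
  #8 SA[8]=2  'baababbabbba'
  #9 SA[9]=5  'babbabbba'
  #10 SA[10]=8  'babbba'
  #11 SA[11]=11  'bba'
  #12 SA[12]=7  'bbabbba'
  #13 SA[13]=10  'bbba'

SA = [13, 0, 3, 1, 4, 6, 9, 12, 2, 5, 8, 11, 7, 10]
i: (SA[i-1],SA[i]) lcp shared
  1: (13,0) 1 'a'
  2: (0,3) 4 'aaba'
  3: (3,1) 1 'a'
  4: (1,4) 3 'aba'
  5: (4,6) 2 'ab'
  6: (6,9) 3 'abb'
  7: (9,12) 0 ''
  8: (12,2) 2 'ba'
  9: (2,5) 2 'ba'
  10: (5,8) 4 'babb'
  11: (8,11) 1 'b'
  12: (11,7) 3 'bba'
  13: (7,10) 2 'bb'

n(n+1)/2 = 14·15/2 = 105
Σ LCP = 0 + 1 + 4 + 1 + 3 + 2 + 3 + 0 + 2 + 2 + 4 + 1 + 3 + 2 = 28
distinct = 105 − 28 = 77

77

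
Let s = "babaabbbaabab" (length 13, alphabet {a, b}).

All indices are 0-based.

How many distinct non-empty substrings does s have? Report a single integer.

sorted suffixes:
  #0 SA[0]=8  'aabab'
  #1 SA[1]=3  'aabbbaabab'
  #2 SA[2]=11  'ab'
  #3 SA[3]=1  'abaabbbaabab'
  #4 SA[4]=9  'abab'
  #5 SA[5]=4  'abbbaabab'
  #6 SA[6]=12  'b'
  #7 SA[7]=7  'baabab'
  #8 SA[8]=2  'baabbbaabab'
  #9 SA[9]=10  'bab'
  #10 SA[10]=0  'babaabbbaabab'
  #11 SA[11]=6  'bbaabab'
  #12 SA[12]=5  'bbbaabab'

SA = [8, 3, 11, 1, 9, 4, 12, 7, 2, 10, 0, 6, 5]
[i] adj suffixes → lcp
  [1] 8/3 → 3 ('aab')
  [2] 3/11 → 1 ('a')
  [3] 11/1 → 2 ('ab')
  [4] 1/9 → 3 ('aba')
  [5] 9/4 → 2 ('ab')
  [6] 4/12 → 0 ('')
  [7] 12/7 → 1 ('b')
  [8] 7/2 → 4 ('baab')
  [9] 2/10 → 2 ('ba')
  [10] 10/0 → 3 ('bab')
  [11] 0/6 → 1 ('b')
  [12] 6/5 → 2 ('bb')

n(n+1)/2 = 13·14/2 = 91
Σ LCP = 0 + 3 + 1 + 2 + 3 + 2 + 0 + 1 + 4 + 2 + 3 + 1 + 2 = 24
distinct = 91 − 24 = 67

67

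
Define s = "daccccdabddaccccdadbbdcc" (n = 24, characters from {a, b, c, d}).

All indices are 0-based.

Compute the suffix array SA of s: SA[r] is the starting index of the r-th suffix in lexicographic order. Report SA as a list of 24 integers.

rank→(start, suffix):
  0 → (7, 'abddaccccdadbbdcc')
  1 → (1, 'accccdabddaccccdadbbdcc')
  2 → (11, 'accccdadbbdcc')
  3 → (17, 'adbbdcc')
  4 → (19, 'bbdcc')
  5 → (20, 'bdcc')
  6 → (8, 'bddaccccdadbbdcc')
  7 → (23, 'c')
  8 → (22, 'cc')
  9 → (2, 'ccccdabddaccccdadbbdcc')
  10 → (12, 'ccccdadbbdcc')
  11 → (3, 'cccdabddaccccdadbbdcc')
  12 → (13, 'cccdadbbdcc')
  13 → (4, 'ccdabddaccccdadbbdcc')
  14 → (14, 'ccdadbbdcc')
  15 → (5, 'cdabddaccccdadbbdcc')
  16 → (15, 'cdadbbdcc')
  17 → (6, 'dabddaccccdadbbdcc')
  18 → (0, 'daccccdabddaccccdadbbdcc')
  19 → (10, 'daccccdadbbdcc')
  20 → (16, 'dadbbdcc')
  21 → (18, 'dbbdcc')
  22 → (21, 'dcc')
  23 → (9, 'ddaccccdadbbdcc')

[7, 1, 11, 17, 19, 20, 8, 23, 22, 2, 12, 3, 13, 4, 14, 5, 15, 6, 0, 10, 16, 18, 21, 9]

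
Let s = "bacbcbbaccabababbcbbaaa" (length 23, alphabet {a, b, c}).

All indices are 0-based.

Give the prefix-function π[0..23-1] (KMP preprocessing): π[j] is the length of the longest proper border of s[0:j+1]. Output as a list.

[0, 0, 0, 1, 0, 1, 1, 2, 3, 0, 0, 1, 2, 1, 2, 1, 1, 0, 1, 1, 2, 0, 0]

π[0] = 0
j=1 s[j]='a': π[1]=0 (border '')
j=2 s[j]='c': π[2]=0 (border '')
j=3 s[j]='b': π[3]=1 (border 'b')
j=4 s[j]='c': k: 1→0; π[4]=0 (border '')
j=5 s[j]='b': π[5]=1 (border 'b')
j=6 s[j]='b': k: 1→0; π[6]=1 (border 'b')
j=7 s[j]='a': π[7]=2 (border 'ba')
j=8 s[j]='c': π[8]=3 (border 'bac')
j=9 s[j]='c': k: 3→0; π[9]=0 (border '')
j=10 s[j]='a': π[10]=0 (border '')
j=11 s[j]='b': π[11]=1 (border 'b')
j=12 s[j]='a': π[12]=2 (border 'ba')
j=13 s[j]='b': k: 2→0; π[13]=1 (border 'b')
j=14 s[j]='a': π[14]=2 (border 'ba')
j=15 s[j]='b': k: 2→0; π[15]=1 (border 'b')
j=16 s[j]='b': k: 1→0; π[16]=1 (border 'b')
j=17 s[j]='c': k: 1→0; π[17]=0 (border '')
j=18 s[j]='b': π[18]=1 (border 'b')
j=19 s[j]='b': k: 1→0; π[19]=1 (border 'b')
j=20 s[j]='a': π[20]=2 (border 'ba')
j=21 s[j]='a': k: 2→0; π[21]=0 (border '')
j=22 s[j]='a': π[22]=0 (border '')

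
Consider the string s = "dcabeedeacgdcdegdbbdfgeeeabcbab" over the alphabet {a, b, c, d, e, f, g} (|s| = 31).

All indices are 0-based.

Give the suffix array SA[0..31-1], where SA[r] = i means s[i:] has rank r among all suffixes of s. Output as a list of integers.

sorted suffixes:
  #0 SA[0]=29  'ab'
  #1 SA[1]=25  'abcbab'
  #2 SA[2]=2  'abeedeacgdcdegdbbdfgeeeabcbab'
  #3 SA[3]=8  'acgdcdegdbbdfgeeeabcbab'
  #4 SA[4]=30  'b'
  #5 SA[5]=28  'bab'
  #6 SA[6]=17  'bbdfgeeeabcbab'
  #7 SA[7]=26  'bcbab'
  #8 SA[8]=18  'bdfgeeeabcbab'
  #9 SA[9]=3  'beedeacgdcdegdbbdfgeeeabcbab'
  #10 SA[10]=1  'cabeedeacgdcdegdbbdfgeeeabcbab'
  #11 SA[11]=27  'cbab'
  #12 SA[12]=12  'cdegdbbdfgeeeabcbab'
  #13 SA[13]=9  'cgdcdegdbbdfgeeeabcbab'
  #14 SA[14]=16  'dbbdfgeeeabcbab'
  #15 SA[15]=0  'dcabeedeacgdcdegdbbdfgeeeabcbab'
  #16 SA[16]=11  'dcdegdbbdfgeeeabcbab'
  #17 SA[17]=6  'deacgdcdegdbbdfgeeeabcbab'
  #18 SA[18]=13  'degdbbdfgeeeabcbab'
  #19 SA[19]=19  'dfgeeeabcbab'
  #20 SA[20]=24  'eabcbab'
  #21 SA[21]=7  'eacgdcdegdbbdfgeeeabcbab'
  #22 SA[22]=5  'edeacgdcdegdbbdfgeeeabcbab'
  #23 SA[23]=23  'eeabcbab'
  #24 SA[24]=4  'eedeacgdcdegdbbdfgeeeabcbab'
  #25 SA[25]=22  'eeeabcbab'
  #26 SA[26]=14  'egdbbdfgeeeabcbab'
  #27 SA[27]=20  'fgeeeabcbab'
  #28 SA[28]=15  'gdbbdfgeeeabcbab'
  #29 SA[29]=10  'gdcdegdbbdfgeeeabcbab'
  #30 SA[30]=21  'geeeabcbab'

[29, 25, 2, 8, 30, 28, 17, 26, 18, 3, 1, 27, 12, 9, 16, 0, 11, 6, 13, 19, 24, 7, 5, 23, 4, 22, 14, 20, 15, 10, 21]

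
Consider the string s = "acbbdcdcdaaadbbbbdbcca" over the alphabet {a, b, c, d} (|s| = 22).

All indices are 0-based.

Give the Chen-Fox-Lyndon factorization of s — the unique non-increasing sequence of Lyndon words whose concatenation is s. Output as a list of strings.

["acbbdcdcd", "aaadbbbbdbcc", "a"]

emit factor 1: 'acbbdcdcd' (i=0, period=9)
emit factor 2: 'aaadbbbbdbcc' (i=9, period=12)
emit factor 3: 'a' (i=21, period=1)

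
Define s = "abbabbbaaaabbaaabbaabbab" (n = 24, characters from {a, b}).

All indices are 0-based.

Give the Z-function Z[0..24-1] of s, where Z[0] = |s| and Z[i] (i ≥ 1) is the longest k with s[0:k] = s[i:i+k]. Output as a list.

[24, 0, 0, 3, 0, 0, 0, 1, 1, 1, 4, 0, 0, 1, 1, 4, 0, 0, 1, 5, 0, 0, 2, 0]

Z[0]=24
i=1: fresh scan; Z[1]=0
i=2: fresh scan; Z[2]=0
i=3: fresh scan; Z[3]=3 scan→box=[3,6)
i=4: min(r-i=2, Z[1]=0)=0; Z[4]=0
i=5: min(r-i=1, Z[2]=0)=0; Z[5]=0
i=6: fresh scan; Z[6]=0
i=7: fresh scan; Z[7]=1 scan→box=[7,8)
i=8: fresh scan; Z[8]=1 scan→box=[8,9)
i=9: fresh scan; Z[9]=1 scan→box=[9,10)
i=10: fresh scan; Z[10]=4 scan→box=[10,14)
i=11: min(r-i=3, Z[1]=0)=0; Z[11]=0
i=12: min(r-i=2, Z[2]=0)=0; Z[12]=0
i=13: min(r-i=1, Z[3]=3)=1; Z[13]=1
i=14: fresh scan; Z[14]=1 scan→box=[14,15)
i=15: fresh scan; Z[15]=4 scan→box=[15,19)
i=16: min(r-i=3, Z[1]=0)=0; Z[16]=0
i=17: min(r-i=2, Z[2]=0)=0; Z[17]=0
i=18: min(r-i=1, Z[3]=3)=1; Z[18]=1
i=19: fresh scan; Z[19]=5 scan→box=[19,24)
i=20: min(r-i=4, Z[1]=0)=0; Z[20]=0
i=21: min(r-i=3, Z[2]=0)=0; Z[21]=0
i=22: min(r-i=2, Z[3]=3)=2; Z[22]=2
i=23: min(r-i=1, Z[4]=0)=0; Z[23]=0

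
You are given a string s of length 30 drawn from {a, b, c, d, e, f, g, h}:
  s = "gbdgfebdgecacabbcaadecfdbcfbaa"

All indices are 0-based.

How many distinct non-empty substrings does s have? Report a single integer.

rank | idx | suffix
   0 |  29 | a
   1 |  28 | aa
   2 |  17 | aadecfdbcfbaa
   3 |  13 | abbcaadecfdbcfbaa
   4 |  11 | acabbcaadecfdbcfbaa
   5 |  18 | adecfdbcfbaa
   6 |  27 | baa
   7 |  14 | bbcaadecfdbcfbaa
   8 |  15 | bcaadecfdbcfbaa
   9 |  24 | bcfbaa
  10 |   6 | bdgecacabbcaadecfdbcfbaa
  11 |   1 | bdgfebdgecacabbcaadecfdbcfbaa
  12 |  16 | caadecfdbcfbaa
  13 |  12 | cabbcaadecfdbcfbaa
  14 |  10 | cacabbcaadecfdbcfbaa
  15 |  25 | cfbaa
  16 |  21 | cfdbcfbaa
  17 |  23 | dbcfbaa
  18 |  19 | decfdbcfbaa
  19 |   7 | dgecacabbcaadecfdbcfbaa
  20 |   2 | dgfebdgecacabbcaadecfdbcfbaa
  21 |   5 | ebdgecacabbcaadecfdbcfbaa
  22 |   9 | ecacabbcaadecfdbcfbaa
  23 |  20 | ecfdbcfbaa
  24 |  26 | fbaa
  25 |  22 | fdbcfbaa
  26 |   4 | febdgecacabbcaadecfdbcfbaa
  27 |   0 | gbdgfebdgecacabbcaadecfdbcfbaa
  28 |   8 | gecacabbcaadecfdbcfbaa
  29 |   3 | gfebdgecacabbcaadecfdbcfbaa

SA = [29, 28, 17, 13, 11, 18, 27, 14, 15, 24, 6, 1, 16, 12, 10, 25, 21, 23, 19, 7, 2, 5, 9, 20, 26, 22, 4, 0, 8, 3]
rank  pair      lcp
   1  s[29:],s[28:]  1  'a'
   2  s[28:],s[17:]  2  'aa'
   3  s[17:],s[13:]  1  'a'
   4  s[13:],s[11:]  1  'a'
   5  s[11:],s[18:]  1  'a'
   6  s[18:],s[27:]  0  ''
   7  s[27:],s[14:]  1  'b'
   8  s[14:],s[15:]  1  'b'
   9  s[15:],s[24:]  2  'bc'
  10  s[24:],s[6:]  1  'b'
  11  s[6:],s[1:]  3  'bdg'
  12  s[1:],s[16:]  0  ''
  13  s[16:],s[12:]  2  'ca'
  14  s[12:],s[10:]  2  'ca'
  15  s[10:],s[25:]  1  'c'
  16  s[25:],s[21:]  2  'cf'
  17  s[21:],s[23:]  0  ''
  18  s[23:],s[19:]  1  'd'
  19  s[19:],s[7:]  1  'd'
  20  s[7:],s[2:]  2  'dg'
  21  s[2:],s[5:]  0  ''
  22  s[5:],s[9:]  1  'e'
  23  s[9:],s[20:]  2  'ec'
  24  s[20:],s[26:]  0  ''
  25  s[26:],s[22:]  1  'f'
  26  s[22:],s[4:]  1  'f'
  27  s[4:],s[0:]  0  ''
  28  s[0:],s[8:]  1  'g'
  29  s[8:],s[3:]  1  'g'

n(n+1)/2 = 30·31/2 = 465
Σ LCP = 0 + 1 + 2 + 1 + 1 + 1 + 0 + 1 + 1 + 2 + 1 + 3 + 0 + 2 + 2 + 1 + 2 + 0 + 1 + 1 + 2 + 0 + 1 + 2 + 0 + 1 + 1 + 0 + 1 + 1 = 32
distinct = 465 − 32 = 433

433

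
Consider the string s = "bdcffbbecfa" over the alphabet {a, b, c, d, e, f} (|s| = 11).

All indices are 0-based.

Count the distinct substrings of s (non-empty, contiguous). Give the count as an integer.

sorted suffixes:
  #0 SA[0]=10  'a'
  #1 SA[1]=5  'bbecfa'
  #2 SA[2]=0  'bdcffbbecfa'
  #3 SA[3]=6  'becfa'
  #4 SA[4]=8  'cfa'
  #5 SA[5]=2  'cffbbecfa'
  #6 SA[6]=1  'dcffbbecfa'
  #7 SA[7]=7  'ecfa'
  #8 SA[8]=9  'fa'
  #9 SA[9]=4  'fbbecfa'
  #10 SA[10]=3  'ffbbecfa'

SA = [10, 5, 0, 6, 8, 2, 1, 7, 9, 4, 3]
rank  pair      lcp
   1  s[10:],s[5:]  0  ''
   2  s[5:],s[0:]  1  'b'
   3  s[0:],s[6:]  1  'b'
   4  s[6:],s[8:]  0  ''
   5  s[8:],s[2:]  2  'cf'
   6  s[2:],s[1:]  0  ''
   7  s[1:],s[7:]  0  ''
   8  s[7:],s[9:]  0  ''
   9  s[9:],s[4:]  1  'f'
  10  s[4:],s[3:]  1  'f'

n(n+1)/2 = 11·12/2 = 66
Σ LCP = 0 + 0 + 1 + 1 + 0 + 2 + 0 + 0 + 0 + 1 + 1 = 6
distinct = 66 − 6 = 60

60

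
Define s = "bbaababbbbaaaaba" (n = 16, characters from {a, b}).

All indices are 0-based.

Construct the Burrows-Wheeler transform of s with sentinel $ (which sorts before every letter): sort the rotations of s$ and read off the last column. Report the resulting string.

rank  rotation           last
    0  $bbaababbbbaaaaba  a
    1  a$bbaababbbbaaaab  b
    2  aaaaba$bbaababbbb  b
    3  aaaba$bbaababbbba  a
    4  aaba$bbaababbbbaa  a
    5  aababbbbaaaaba$bb  b
    6  aba$bbaababbbbaaa  a
    7  ababbbbaaaaba$bba  a
    8  abbbbaaaaba$bbaab  b
    9  ba$bbaababbbbaaaa  a
   10  baaaaba$bbaababbb  b
   11  baababbbbaaaaba$b  b
   12  babbbbaaaaba$bbaa  a
   13  bbaaaaba$bbaababb  b
   14  bbaababbbbaaaaba$  $
   15  bbbaaaaba$bbaabab  b
   16  bbbbaaaaba$bbaaba  a

abbaabaababbab$ba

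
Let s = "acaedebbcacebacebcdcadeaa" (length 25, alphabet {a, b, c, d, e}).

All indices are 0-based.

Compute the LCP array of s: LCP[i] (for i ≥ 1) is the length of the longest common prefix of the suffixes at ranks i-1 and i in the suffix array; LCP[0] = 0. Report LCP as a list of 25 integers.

[0, 1, 1, 2, 4, 1, 1, 0, 1, 1, 2, 0, 2, 2, 1, 1, 3, 0, 1, 2, 0, 1, 2, 2, 1]

rank | idx | suffix
   0 |  24 | a
   1 |  23 | aa
   2 |   0 | acaedebbcacebacebcdcadeaa
   3 |   9 | acebacebcdcadeaa
   4 |  13 | acebcdcadeaa
   5 |  20 | adeaa
   6 |   2 | aedebbcacebacebcdcadeaa
   7 |  12 | bacebcdcadeaa
   8 |   6 | bbcacebacebcdcadeaa
   9 |   7 | bcacebacebcdcadeaa
  10 |  16 | bcdcadeaa
  11 |   8 | cacebacebcdcadeaa
  12 |  19 | cadeaa
  13 |   1 | caedebbcacebacebcdcadeaa
  14 |  17 | cdcadeaa
  15 |  10 | cebacebcdcadeaa
  16 |  14 | cebcdcadeaa
  17 |  18 | dcadeaa
  18 |  21 | deaa
  19 |   4 | debbcacebacebcdcadeaa
  20 |  22 | eaa
  21 |  11 | ebacebcdcadeaa
  22 |   5 | ebbcacebacebcdcadeaa
  23 |  15 | ebcdcadeaa
  24 |   3 | edebbcacebacebcdcadeaa

SA = [24, 23, 0, 9, 13, 20, 2, 12, 6, 7, 16, 8, 19, 1, 17, 10, 14, 18, 21, 4, 22, 11, 5, 15, 3]
rank  pair      lcp
   1  s[24:],s[23:]  1  'a'
   2  s[23:],s[0:]  1  'a'
   3  s[0:],s[9:]  2  'ac'
   4  s[9:],s[13:]  4  'aceb'
   5  s[13:],s[20:]  1  'a'
   6  s[20:],s[2:]  1  'a'
   7  s[2:],s[12:]  0  ''
   8  s[12:],s[6:]  1  'b'
   9  s[6:],s[7:]  1  'b'
  10  s[7:],s[16:]  2  'bc'
  11  s[16:],s[8:]  0  ''
  12  s[8:],s[19:]  2  'ca'
  13  s[19:],s[1:]  2  'ca'
  14  s[1:],s[17:]  1  'c'
  15  s[17:],s[10:]  1  'c'
  16  s[10:],s[14:]  3  'ceb'
  17  s[14:],s[18:]  0  ''
  18  s[18:],s[21:]  1  'd'
  19  s[21:],s[4:]  2  'de'
  20  s[4:],s[22:]  0  ''
  21  s[22:],s[11:]  1  'e'
  22  s[11:],s[5:]  2  'eb'
  23  s[5:],s[15:]  2  'eb'
  24  s[15:],s[3:]  1  'e'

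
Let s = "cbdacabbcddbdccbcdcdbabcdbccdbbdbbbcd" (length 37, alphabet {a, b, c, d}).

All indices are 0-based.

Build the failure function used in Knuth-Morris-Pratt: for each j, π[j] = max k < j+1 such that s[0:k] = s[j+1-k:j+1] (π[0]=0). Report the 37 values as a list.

π[0] = 0
j=1 s[j]='b': π[1]=0 (border '')
j=2 s[j]='d': π[2]=0 (border '')
j=3 s[j]='a': π[3]=0 (border '')
j=4 s[j]='c': π[4]=1 (border 'c')
j=5 s[j]='a': k: 1→0; π[5]=0 (border '')
j=6 s[j]='b': π[6]=0 (border '')
j=7 s[j]='b': π[7]=0 (border '')
j=8 s[j]='c': π[8]=1 (border 'c')
j=9 s[j]='d': k: 1→0; π[9]=0 (border '')
j=10 s[j]='d': π[10]=0 (border '')
j=11 s[j]='b': π[11]=0 (border '')
j=12 s[j]='d': π[12]=0 (border '')
j=13 s[j]='c': π[13]=1 (border 'c')
j=14 s[j]='c': k: 1→0; π[14]=1 (border 'c')
j=15 s[j]='b': π[15]=2 (border 'cb')
j=16 s[j]='c': k: 2→0; π[16]=1 (border 'c')
j=17 s[j]='d': k: 1→0; π[17]=0 (border '')
j=18 s[j]='c': π[18]=1 (border 'c')
j=19 s[j]='d': k: 1→0; π[19]=0 (border '')
j=20 s[j]='b': π[20]=0 (border '')
j=21 s[j]='a': π[21]=0 (border '')
j=22 s[j]='b': π[22]=0 (border '')
j=23 s[j]='c': π[23]=1 (border 'c')
j=24 s[j]='d': k: 1→0; π[24]=0 (border '')
j=25 s[j]='b': π[25]=0 (border '')
j=26 s[j]='c': π[26]=1 (border 'c')
j=27 s[j]='c': k: 1→0; π[27]=1 (border 'c')
j=28 s[j]='d': k: 1→0; π[28]=0 (border '')
j=29 s[j]='b': π[29]=0 (border '')
j=30 s[j]='b': π[30]=0 (border '')
j=31 s[j]='d': π[31]=0 (border '')
j=32 s[j]='b': π[32]=0 (border '')
j=33 s[j]='b': π[33]=0 (border '')
j=34 s[j]='b': π[34]=0 (border '')
j=35 s[j]='c': π[35]=1 (border 'c')
j=36 s[j]='d': k: 1→0; π[36]=0 (border '')

[0, 0, 0, 0, 1, 0, 0, 0, 1, 0, 0, 0, 0, 1, 1, 2, 1, 0, 1, 0, 0, 0, 0, 1, 0, 0, 1, 1, 0, 0, 0, 0, 0, 0, 0, 1, 0]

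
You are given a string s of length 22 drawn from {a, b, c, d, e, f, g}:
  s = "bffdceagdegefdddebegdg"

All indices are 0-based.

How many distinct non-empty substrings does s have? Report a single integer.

233

rank | idx | suffix
   0 |   6 | agdegefdddebegdg
   1 |  17 | begdg
   2 |   0 | bffdceagdegefdddebegdg
   3 |   4 | ceagdegefdddebegdg
   4 |   3 | dceagdegefdddebegdg
   5 |  13 | dddebegdg
   6 |  14 | ddebegdg
   7 |  15 | debegdg
   8 |   8 | degefdddebegdg
   9 |  20 | dg
  10 |   5 | eagdegefdddebegdg
  11 |  16 | ebegdg
  12 |  11 | efdddebegdg
  13 |  18 | egdg
  14 |   9 | egefdddebegdg
  15 |   2 | fdceagdegefdddebegdg
  16 |  12 | fdddebegdg
  17 |   1 | ffdceagdegefdddebegdg
  18 |  21 | g
  19 |   7 | gdegefdddebegdg
  20 |  19 | gdg
  21 |  10 | gefdddebegdg

SA = [6, 17, 0, 4, 3, 13, 14, 15, 8, 20, 5, 16, 11, 18, 9, 2, 12, 1, 21, 7, 19, 10]
[i] adj suffixes → lcp
  [1] 6/17 → 0 ('')
  [2] 17/0 → 1 ('b')
  [3] 0/4 → 0 ('')
  [4] 4/3 → 0 ('')
  [5] 3/13 → 1 ('d')
  [6] 13/14 → 2 ('dd')
  [7] 14/15 → 1 ('d')
  [8] 15/8 → 2 ('de')
  [9] 8/20 → 1 ('d')
  [10] 20/5 → 0 ('')
  [11] 5/16 → 1 ('e')
  [12] 16/11 → 1 ('e')
  [13] 11/18 → 1 ('e')
  [14] 18/9 → 2 ('eg')
  [15] 9/2 → 0 ('')
  [16] 2/12 → 2 ('fd')
  [17] 12/1 → 1 ('f')
  [18] 1/21 → 0 ('')
  [19] 21/7 → 1 ('g')
  [20] 7/19 → 2 ('gd')
  [21] 19/10 → 1 ('g')

n(n+1)/2 = 22·23/2 = 253
Σ LCP = 0 + 0 + 1 + 0 + 0 + 1 + 2 + 1 + 2 + 1 + 0 + 1 + 1 + 1 + 2 + 0 + 2 + 1 + 0 + 1 + 2 + 1 = 20
distinct = 253 − 20 = 233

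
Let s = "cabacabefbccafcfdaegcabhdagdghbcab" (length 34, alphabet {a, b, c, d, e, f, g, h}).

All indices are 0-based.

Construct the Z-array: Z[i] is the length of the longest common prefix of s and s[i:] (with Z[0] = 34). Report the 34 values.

[34, 0, 0, 0, 3, 0, 0, 0, 0, 0, 1, 2, 0, 0, 1, 0, 0, 0, 0, 0, 3, 0, 0, 0, 0, 0, 0, 0, 0, 0, 0, 3, 0, 0]

Z[0]=34
i=1: outside box; Z[1]=0
i=2: outside box; Z[2]=0
i=3: outside box; Z[3]=0
i=4: outside box; Z[4]=3 scan→box=[4,7)
i=5: min(r-i=2, Z[1]=0)=0; Z[5]=0
i=6: min(r-i=1, Z[2]=0)=0; Z[6]=0
i=7: outside box; Z[7]=0
i=8: outside box; Z[8]=0
i=9: outside box; Z[9]=0
i=10: outside box; Z[10]=1 scan→box=[10,11)
i=11: outside box; Z[11]=2 scan→box=[11,13)
i=12: min(r-i=1, Z[1]=0)=0; Z[12]=0
i=13: outside box; Z[13]=0
i=14: outside box; Z[14]=1 scan→box=[14,15)
i=15: outside box; Z[15]=0
i=16: outside box; Z[16]=0
i=17: outside box; Z[17]=0
i=18: outside box; Z[18]=0
i=19: outside box; Z[19]=0
i=20: outside box; Z[20]=3 scan→box=[20,23)
i=21: min(r-i=2, Z[1]=0)=0; Z[21]=0
i=22: min(r-i=1, Z[2]=0)=0; Z[22]=0
i=23: outside box; Z[23]=0
i=24: outside box; Z[24]=0
i=25: outside box; Z[25]=0
i=26: outside box; Z[26]=0
i=27: outside box; Z[27]=0
i=28: outside box; Z[28]=0
i=29: outside box; Z[29]=0
i=30: outside box; Z[30]=0
i=31: outside box; Z[31]=3 scan→box=[31,34)
i=32: min(r-i=2, Z[1]=0)=0; Z[32]=0
i=33: min(r-i=1, Z[2]=0)=0; Z[33]=0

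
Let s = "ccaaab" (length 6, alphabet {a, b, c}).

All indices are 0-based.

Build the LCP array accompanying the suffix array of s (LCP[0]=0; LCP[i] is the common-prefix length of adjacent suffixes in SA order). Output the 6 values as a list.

[0, 2, 1, 0, 0, 1]

sorted suffixes:
  #0 SA[0]=2  'aaab'
  #1 SA[1]=3  'aab'
  #2 SA[2]=4  'ab'
  #3 SA[3]=5  'b'
  #4 SA[4]=1  'caaab'
  #5 SA[5]=0  'ccaaab'

SA = [2, 3, 4, 5, 1, 0]
i: (SA[i-1],SA[i]) lcp shared
  1: (2,3) 2 'aa'
  2: (3,4) 1 'a'
  3: (4,5) 0 ''
  4: (5,1) 0 ''
  5: (1,0) 1 'c'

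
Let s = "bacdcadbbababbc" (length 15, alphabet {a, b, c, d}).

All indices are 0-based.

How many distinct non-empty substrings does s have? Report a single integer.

104

rank | idx | suffix
   0 |   9 | ababbc
   1 |  11 | abbc
   2 |   1 | acdcadbbababbc
   3 |   5 | adbbababbc
   4 |   8 | bababbc
   5 |  10 | babbc
   6 |   0 | bacdcadbbababbc
   7 |   7 | bbababbc
   8 |  12 | bbc
   9 |  13 | bc
  10 |  14 | c
  11 |   4 | cadbbababbc
  12 |   2 | cdcadbbababbc
  13 |   6 | dbbababbc
  14 |   3 | dcadbbababbc

SA = [9, 11, 1, 5, 8, 10, 0, 7, 12, 13, 14, 4, 2, 6, 3]
[i] adj suffixes → lcp
  [1] 9/11 → 2 ('ab')
  [2] 11/1 → 1 ('a')
  [3] 1/5 → 1 ('a')
  [4] 5/8 → 0 ('')
  [5] 8/10 → 3 ('bab')
  [6] 10/0 → 2 ('ba')
  [7] 0/7 → 1 ('b')
  [8] 7/12 → 2 ('bb')
  [9] 12/13 → 1 ('b')
  [10] 13/14 → 0 ('')
  [11] 14/4 → 1 ('c')
  [12] 4/2 → 1 ('c')
  [13] 2/6 → 0 ('')
  [14] 6/3 → 1 ('d')

n(n+1)/2 = 15·16/2 = 120
Σ LCP = 0 + 2 + 1 + 1 + 0 + 3 + 2 + 1 + 2 + 1 + 0 + 1 + 1 + 0 + 1 = 16
distinct = 120 − 16 = 104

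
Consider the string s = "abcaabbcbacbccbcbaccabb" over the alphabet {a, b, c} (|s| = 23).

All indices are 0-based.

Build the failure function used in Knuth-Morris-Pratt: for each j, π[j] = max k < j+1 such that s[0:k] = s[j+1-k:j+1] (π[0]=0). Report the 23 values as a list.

[0, 0, 0, 1, 1, 2, 0, 0, 0, 1, 0, 0, 0, 0, 0, 0, 0, 1, 0, 0, 1, 2, 0]

π[0] = 0
j=1 s[j]='b': π[1]=0 (border '')
j=2 s[j]='c': π[2]=0 (border '')
j=3 s[j]='a': π[3]=1 (border 'a')
j=4 s[j]='a': k: 1→0; π[4]=1 (border 'a')
j=5 s[j]='b': π[5]=2 (border 'ab')
j=6 s[j]='b': k: 2→0; π[6]=0 (border '')
j=7 s[j]='c': π[7]=0 (border '')
j=8 s[j]='b': π[8]=0 (border '')
j=9 s[j]='a': π[9]=1 (border 'a')
j=10 s[j]='c': k: 1→0; π[10]=0 (border '')
j=11 s[j]='b': π[11]=0 (border '')
j=12 s[j]='c': π[12]=0 (border '')
j=13 s[j]='c': π[13]=0 (border '')
j=14 s[j]='b': π[14]=0 (border '')
j=15 s[j]='c': π[15]=0 (border '')
j=16 s[j]='b': π[16]=0 (border '')
j=17 s[j]='a': π[17]=1 (border 'a')
j=18 s[j]='c': k: 1→0; π[18]=0 (border '')
j=19 s[j]='c': π[19]=0 (border '')
j=20 s[j]='a': π[20]=1 (border 'a')
j=21 s[j]='b': π[21]=2 (border 'ab')
j=22 s[j]='b': k: 2→0; π[22]=0 (border '')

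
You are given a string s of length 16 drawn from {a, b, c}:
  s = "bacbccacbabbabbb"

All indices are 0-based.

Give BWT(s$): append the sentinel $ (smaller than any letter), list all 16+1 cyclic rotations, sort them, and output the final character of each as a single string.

bbbcbbcb$baaccaab

rank  rotation           last
    0  $bacbccacbabbabbb  b
    1  abbabbb$bacbccacb  b
    2  abbb$bacbccacbabb  b
    3  acbabbabbb$bacbcc  c
    4  acbccacbabbabbb$b  b
    5  b$bacbccacbabbabb  b
    6  babbabbb$bacbccac  c
    7  babbb$bacbccacbab  b
    8  bacbccacbabbabbb$  $
    9  bb$bacbccacbabbab  b
   10  bbabbb$bacbccacba  a
   11  bbb$bacbccacbabba  a
   12  bccacbabbabbb$bac  c
   13  cacbabbabbb$bacbc  c
   14  cbabbabbb$bacbcca  a
   15  cbccacbabbabbb$ba  a
   16  ccacbabbabbb$bacb  b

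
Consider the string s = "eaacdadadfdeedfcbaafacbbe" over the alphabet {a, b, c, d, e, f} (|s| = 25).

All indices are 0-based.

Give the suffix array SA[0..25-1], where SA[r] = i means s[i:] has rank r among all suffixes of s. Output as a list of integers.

[1, 17, 20, 2, 5, 7, 18, 16, 22, 23, 15, 21, 3, 4, 6, 10, 13, 8, 24, 0, 12, 11, 19, 14, 9]

rank | idx | suffix
   0 |   1 | aacdadadfdeedfcbaafacbbe
   1 |  17 | aafacbbe
   2 |  20 | acbbe
   3 |   2 | acdadadfdeedfcbaafacbbe
   4 |   5 | adadfdeedfcbaafacbbe
   5 |   7 | adfdeedfcbaafacbbe
   6 |  18 | afacbbe
   7 |  16 | baafacbbe
   8 |  22 | bbe
   9 |  23 | be
  10 |  15 | cbaafacbbe
  11 |  21 | cbbe
  12 |   3 | cdadadfdeedfcbaafacbbe
  13 |   4 | dadadfdeedfcbaafacbbe
  14 |   6 | dadfdeedfcbaafacbbe
  15 |  10 | deedfcbaafacbbe
  16 |  13 | dfcbaafacbbe
  17 |   8 | dfdeedfcbaafacbbe
  18 |  24 | e
  19 |   0 | eaacdadadfdeedfcbaafacbbe
  20 |  12 | edfcbaafacbbe
  21 |  11 | eedfcbaafacbbe
  22 |  19 | facbbe
  23 |  14 | fcbaafacbbe
  24 |   9 | fdeedfcbaafacbbe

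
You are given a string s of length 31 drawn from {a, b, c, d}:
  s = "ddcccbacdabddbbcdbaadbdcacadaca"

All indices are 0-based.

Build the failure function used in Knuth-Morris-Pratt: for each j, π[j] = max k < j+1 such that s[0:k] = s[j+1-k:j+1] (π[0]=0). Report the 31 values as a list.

π[0] = 0
j=1 s[j]='d': π[1]=1 (border 'd')
j=2 s[j]='c': k: 1→0; π[2]=0 (border '')
j=3 s[j]='c': π[3]=0 (border '')
j=4 s[j]='c': π[4]=0 (border '')
j=5 s[j]='b': π[5]=0 (border '')
j=6 s[j]='a': π[6]=0 (border '')
j=7 s[j]='c': π[7]=0 (border '')
j=8 s[j]='d': π[8]=1 (border 'd')
j=9 s[j]='a': k: 1→0; π[9]=0 (border '')
j=10 s[j]='b': π[10]=0 (border '')
j=11 s[j]='d': π[11]=1 (border 'd')
j=12 s[j]='d': π[12]=2 (border 'dd')
j=13 s[j]='b': k: 2→1→0; π[13]=0 (border '')
j=14 s[j]='b': π[14]=0 (border '')
j=15 s[j]='c': π[15]=0 (border '')
j=16 s[j]='d': π[16]=1 (border 'd')
j=17 s[j]='b': k: 1→0; π[17]=0 (border '')
j=18 s[j]='a': π[18]=0 (border '')
j=19 s[j]='a': π[19]=0 (border '')
j=20 s[j]='d': π[20]=1 (border 'd')
j=21 s[j]='b': k: 1→0; π[21]=0 (border '')
j=22 s[j]='d': π[22]=1 (border 'd')
j=23 s[j]='c': k: 1→0; π[23]=0 (border '')
j=24 s[j]='a': π[24]=0 (border '')
j=25 s[j]='c': π[25]=0 (border '')
j=26 s[j]='a': π[26]=0 (border '')
j=27 s[j]='d': π[27]=1 (border 'd')
j=28 s[j]='a': k: 1→0; π[28]=0 (border '')
j=29 s[j]='c': π[29]=0 (border '')
j=30 s[j]='a': π[30]=0 (border '')

[0, 1, 0, 0, 0, 0, 0, 0, 1, 0, 0, 1, 2, 0, 0, 0, 1, 0, 0, 0, 1, 0, 1, 0, 0, 0, 0, 1, 0, 0, 0]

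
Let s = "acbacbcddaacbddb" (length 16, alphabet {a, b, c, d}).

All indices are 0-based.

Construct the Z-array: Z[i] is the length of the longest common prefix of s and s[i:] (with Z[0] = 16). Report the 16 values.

Z[0]=16
i=1: i≥r, start 0; Z[1]=0
i=2: i≥r, start 0; Z[2]=0
i=3: i≥r, start 0; Z[3]=3 extend→box=[3,6)
i=4: min(r-i=2, Z[1]=0)=0; Z[4]=0
i=5: min(r-i=1, Z[2]=0)=0; Z[5]=0
i=6: i≥r, start 0; Z[6]=0
i=7: i≥r, start 0; Z[7]=0
i=8: i≥r, start 0; Z[8]=0
i=9: i≥r, start 0; Z[9]=1 extend→box=[9,10)
i=10: i≥r, start 0; Z[10]=3 extend→box=[10,13)
i=11: min(r-i=2, Z[1]=0)=0; Z[11]=0
i=12: min(r-i=1, Z[2]=0)=0; Z[12]=0
i=13: i≥r, start 0; Z[13]=0
i=14: i≥r, start 0; Z[14]=0
i=15: i≥r, start 0; Z[15]=0

[16, 0, 0, 3, 0, 0, 0, 0, 0, 1, 3, 0, 0, 0, 0, 0]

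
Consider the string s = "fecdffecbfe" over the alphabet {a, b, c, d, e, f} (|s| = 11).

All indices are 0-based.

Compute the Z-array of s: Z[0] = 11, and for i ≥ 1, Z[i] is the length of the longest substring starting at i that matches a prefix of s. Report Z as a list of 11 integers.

[11, 0, 0, 0, 1, 3, 0, 0, 0, 2, 0]

Z[0]=11
i=1: i≥r, start 0; Z[1]=0
i=2: i≥r, start 0; Z[2]=0
i=3: i≥r, start 0; Z[3]=0
i=4: i≥r, start 0; Z[4]=1 grow→box=[4,5)
i=5: i≥r, start 0; Z[5]=3 grow→box=[5,8)
i=6: min(r-i=2, Z[1]=0)=0; Z[6]=0
i=7: min(r-i=1, Z[2]=0)=0; Z[7]=0
i=8: i≥r, start 0; Z[8]=0
i=9: i≥r, start 0; Z[9]=2 grow→box=[9,11)
i=10: min(r-i=1, Z[1]=0)=0; Z[10]=0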